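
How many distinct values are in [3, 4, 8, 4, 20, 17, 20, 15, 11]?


List all unique values:
Distinct values: [3, 4, 8, 11, 15, 17, 20]
Count = 7
Final answer: 7


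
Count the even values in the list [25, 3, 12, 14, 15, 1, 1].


Check each element:
  25 is odd
  3 is odd
  12 is even
  14 is even
  15 is odd
  1 is odd
  1 is odd
Evens: [12, 14]
Count of evens = 2
Final answer: 2


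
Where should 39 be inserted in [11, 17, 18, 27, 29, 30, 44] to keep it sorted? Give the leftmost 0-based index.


List is sorted: [11, 17, 18, 27, 29, 30, 44]
We need the leftmost position where 39 can be inserted, i.e. the first index whose element is >= 39 (or the end of the list if none is).
Binary search with low=0, high=7 (0-based indices):
  low=0, high=7, mid=3: a[3]=27 < 39, so low = 4
  low=4, high=7, mid=5: a[5]=30 < 39, so low = 6
  low=6, high=7, mid=6: a[6]=44 >= 39, so high = 6
Now low = high = 6, so the insertion index is 6.
Final answer: 6


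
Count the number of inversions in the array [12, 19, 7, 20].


For each element, count the later elements that are smaller than it:
  12 (index 0): smaller elements after it = [7] -> 1
  19 (index 1): smaller elements after it = [7] -> 1
  7 (index 2): smaller elements after it = [] -> 0
Total inversions = 1 + 1 + 0 = 2
Final answer: 2


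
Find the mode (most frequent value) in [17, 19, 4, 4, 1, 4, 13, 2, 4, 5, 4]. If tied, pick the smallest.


Count the frequency of each value:
  1 appears 1 time(s)
  2 appears 1 time(s)
  4 appears 5 time(s)
  5 appears 1 time(s)
  13 appears 1 time(s)
  17 appears 1 time(s)
  19 appears 1 time(s)
Maximum frequency is 5.
Only 4 reaches that frequency, so it is the mode.
Final answer: 4


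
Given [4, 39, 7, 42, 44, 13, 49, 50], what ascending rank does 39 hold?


Sort ascending: [4, 7, 13, 39, 42, 44, 49, 50]
Find 39 in the sorted list.
39 is at position 4 (1-indexed).
Final answer: 4


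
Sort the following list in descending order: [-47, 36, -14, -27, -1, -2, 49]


Original list: [-47, 36, -14, -27, -1, -2, 49]
Repeatedly take the largest remaining element:
  Remaining [-47, 36, -14, -27, -1, -2, 49] -> largest is 49
  Remaining [-47, 36, -14, -27, -1, -2] -> largest is 36
  Remaining [-47, -14, -27, -1, -2] -> largest is -1
  Remaining [-47, -14, -27, -2] -> largest is -2
  Remaining [-47, -14, -27] -> largest is -14
  Remaining [-47, -27] -> largest is -27
  Remaining [-47] -> largest is -47
Collecting the picks in order gives the descending list.
Final answer: [49, 36, -1, -2, -14, -27, -47]


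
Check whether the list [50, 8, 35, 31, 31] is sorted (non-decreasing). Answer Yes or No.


Check consecutive pairs:
  50 <= 8? False
  8 <= 35? True
  35 <= 31? False
  31 <= 31? True
2 consecutive pair(s) are out of order, so the list is not sorted.
Final answer: No


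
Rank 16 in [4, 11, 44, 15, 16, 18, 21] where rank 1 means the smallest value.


Sort ascending: [4, 11, 15, 16, 18, 21, 44]
Find 16 in the sorted list.
16 is at position 4 (1-indexed).
Final answer: 4


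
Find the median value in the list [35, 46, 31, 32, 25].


First, sort the list: [25, 31, 32, 35, 46]
The list has 5 elements (odd count).
The middle index is 2 (0-based), and the element there is 32.
Final answer: 32


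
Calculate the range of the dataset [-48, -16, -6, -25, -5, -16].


Maximum value: -5
Minimum value: -48
Range = -5 - (-48) = 43
Final answer: 43


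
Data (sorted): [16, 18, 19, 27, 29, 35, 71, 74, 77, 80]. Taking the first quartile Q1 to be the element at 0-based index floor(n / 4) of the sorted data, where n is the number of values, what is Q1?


The list has n = 10 elements.
Q1 index = floor(10 / 4) = floor(2.5) = 2
Counting from index 0 in the sorted data, the element at index 2 is 19.
Final answer: 19


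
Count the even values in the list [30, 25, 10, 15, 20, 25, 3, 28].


Check each element:
  30 is even
  25 is odd
  10 is even
  15 is odd
  20 is even
  25 is odd
  3 is odd
  28 is even
Evens: [30, 10, 20, 28]
Count of evens = 4
Final answer: 4


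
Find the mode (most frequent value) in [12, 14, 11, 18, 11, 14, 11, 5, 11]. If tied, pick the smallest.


Count the frequency of each value:
  5 appears 1 time(s)
  11 appears 4 time(s)
  12 appears 1 time(s)
  14 appears 2 time(s)
  18 appears 1 time(s)
Maximum frequency is 4.
Only 11 reaches that frequency, so it is the mode.
Final answer: 11


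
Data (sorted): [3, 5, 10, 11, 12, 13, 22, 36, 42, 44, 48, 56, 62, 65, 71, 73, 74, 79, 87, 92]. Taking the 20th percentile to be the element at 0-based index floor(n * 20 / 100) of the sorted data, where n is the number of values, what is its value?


The dataset has n = 20 elements.
Index = floor(20 * 20 / 100) = floor(400 / 100) = floor(4) = 4
Counting from index 0 in the sorted data, the element at index 4 is 12.
Final answer: 12


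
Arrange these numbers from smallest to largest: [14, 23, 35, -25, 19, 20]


Original list: [14, 23, 35, -25, 19, 20]
Repeatedly take the smallest remaining element:
  Remaining [14, 23, 35, -25, 19, 20] -> smallest is -25
  Remaining [14, 23, 35, 19, 20] -> smallest is 14
  Remaining [23, 35, 19, 20] -> smallest is 19
  Remaining [23, 35, 20] -> smallest is 20
  Remaining [23, 35] -> smallest is 23
  Remaining [35] -> smallest is 35
Collecting the picks in order gives the sorted list.
Final answer: [-25, 14, 19, 20, 23, 35]


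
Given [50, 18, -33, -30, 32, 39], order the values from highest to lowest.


Original list: [50, 18, -33, -30, 32, 39]
Repeatedly take the largest remaining element:
  Remaining [50, 18, -33, -30, 32, 39] -> largest is 50
  Remaining [18, -33, -30, 32, 39] -> largest is 39
  Remaining [18, -33, -30, 32] -> largest is 32
  Remaining [18, -33, -30] -> largest is 18
  Remaining [-33, -30] -> largest is -30
  Remaining [-33] -> largest is -33
Collecting the picks in order gives the descending list.
Final answer: [50, 39, 32, 18, -30, -33]


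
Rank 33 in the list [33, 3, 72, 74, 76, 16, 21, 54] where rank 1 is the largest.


Sort descending: [76, 74, 72, 54, 33, 21, 16, 3]
Find 33 in the sorted list.
33 is at position 5.
Final answer: 5


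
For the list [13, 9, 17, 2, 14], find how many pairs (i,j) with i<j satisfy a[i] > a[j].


For each element, count the later elements that are smaller than it:
  13 (index 0): smaller elements after it = [9, 2] -> 2
  9 (index 1): smaller elements after it = [2] -> 1
  17 (index 2): smaller elements after it = [2, 14] -> 2
  2 (index 3): smaller elements after it = [] -> 0
Total inversions = 2 + 1 + 2 + 0 = 5
Final answer: 5


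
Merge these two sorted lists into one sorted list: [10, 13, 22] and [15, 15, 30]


List A: [10, 13, 22]
List B: [15, 15, 30]
Repeatedly compare the front elements and take the smaller:
  10 vs 15 -> take 10
  13 vs 15 -> take 13
  22 vs 15 -> take 15
  22 vs 15 -> take 15
  22 vs 30 -> take 22
  A is exhausted; append the rest of B: [30]
Final answer: [10, 13, 15, 15, 22, 30]


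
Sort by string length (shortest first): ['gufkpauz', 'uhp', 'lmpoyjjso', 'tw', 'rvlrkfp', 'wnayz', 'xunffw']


Compute lengths:
  'gufkpauz' has length 8
  'uhp' has length 3
  'lmpoyjjso' has length 9
  'tw' has length 2
  'rvlrkfp' has length 7
  'wnayz' has length 5
  'xunffw' has length 6
Lengths in increasing order: 2 < 3 < 5 < 6 < 7 < 8 < 9
Listing the words in that order gives the answer.
Final answer: ['tw', 'uhp', 'wnayz', 'xunffw', 'rvlrkfp', 'gufkpauz', 'lmpoyjjso']


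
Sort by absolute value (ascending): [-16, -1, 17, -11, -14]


Compute absolute values:
  |-16| = 16
  |-1| = 1
  |17| = 17
  |-11| = 11
  |-14| = 14
Absolute values in increasing order: 1 < 11 < 14 < 16 < 17
Listing the original numbers in that order gives the answer.
Final answer: [-1, -11, -14, -16, 17]


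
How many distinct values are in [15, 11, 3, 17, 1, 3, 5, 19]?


List all unique values:
Distinct values: [1, 3, 5, 11, 15, 17, 19]
Count = 7
Final answer: 7


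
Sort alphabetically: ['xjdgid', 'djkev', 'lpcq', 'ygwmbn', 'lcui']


Compare strings character by character (the first differing letter decides):
  'djkev' < 'lcui' since 'd' < 'l' at position 1
  'lcui' < 'lpcq' since 'c' < 'p' at position 2
  'lpcq' < 'xjdgid' since 'l' < 'x' at position 1
  'xjdgid' < 'ygwmbn' since 'x' < 'y' at position 1
Chaining these comparisons gives the alphabetical order.
Final answer: ['djkev', 'lcui', 'lpcq', 'xjdgid', 'ygwmbn']


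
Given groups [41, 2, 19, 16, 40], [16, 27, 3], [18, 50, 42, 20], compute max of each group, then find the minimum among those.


Find max of each group:
  Group 1: [41, 2, 19, 16, 40] -> max = 41
  Group 2: [16, 27, 3] -> max = 27
  Group 3: [18, 50, 42, 20] -> max = 50
Maxes: [41, 27, 50]
Minimum of maxes = 27
Final answer: 27


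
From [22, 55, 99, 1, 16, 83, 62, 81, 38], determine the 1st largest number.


Sort descending: [99, 83, 81, 62, 55, 38, 22, 16, 1]
The 1st element (1-indexed) is at index 0.
Value = 99
Final answer: 99


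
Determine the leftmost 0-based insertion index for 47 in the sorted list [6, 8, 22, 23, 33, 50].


List is sorted: [6, 8, 22, 23, 33, 50]
We need the leftmost position where 47 can be inserted, i.e. the first index whose element is >= 47 (or the end of the list if none is).
Binary search with low=0, high=6 (0-based indices):
  low=0, high=6, mid=3: a[3]=23 < 47, so low = 4
  low=4, high=6, mid=5: a[5]=50 >= 47, so high = 5
  low=4, high=5, mid=4: a[4]=33 < 47, so low = 5
Now low = high = 5, so the insertion index is 5.
Final answer: 5


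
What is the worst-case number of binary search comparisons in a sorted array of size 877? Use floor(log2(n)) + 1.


Binary search halves the search space each step.
Maximum comparisons = floor(log2(877)) + 1
log2(877) = 9.7764
floor(log2(877)) = 9, so 9 + 1 = 10
Final answer: 10


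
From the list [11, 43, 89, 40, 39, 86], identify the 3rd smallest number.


Sort ascending: [11, 39, 40, 43, 86, 89]
The 3rd element (1-indexed) is at index 2.
Value = 40
Final answer: 40


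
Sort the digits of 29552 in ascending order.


The number 29552 has digits: 2, 9, 5, 5, 2
Sorted: 2, 2, 5, 5, 9
Joining the sorted digits gives the result.
Final answer: 22559


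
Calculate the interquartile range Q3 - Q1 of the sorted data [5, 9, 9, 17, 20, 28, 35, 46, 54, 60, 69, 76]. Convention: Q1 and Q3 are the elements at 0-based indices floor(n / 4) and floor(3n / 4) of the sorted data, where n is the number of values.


The data has n = 12 elements.
Q1 index = floor(12 / 4) = floor(3) = 3; Q3 index = floor(3 * 12 / 4) = floor(9) = 9
Q1 = element at index 3 = 17
Q3 = element at index 9 = 60
IQR = 60 - 17 = 43
Final answer: 43


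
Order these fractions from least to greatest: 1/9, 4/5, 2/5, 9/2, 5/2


Convert to decimal for comparison:
  1/9 = 0.1111
  4/5 = 0.8
  2/5 = 0.4
  9/2 = 4.5
  5/2 = 2.5
Decimals in increasing order: 0.1111 < 0.4 < 0.8 < 2.5 < 4.5
Writing each back as its fraction gives the sorted order.
Final answer: 1/9, 2/5, 4/5, 5/2, 9/2


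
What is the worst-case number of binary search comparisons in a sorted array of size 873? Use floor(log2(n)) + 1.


Binary search halves the search space each step.
Maximum comparisons = floor(log2(873)) + 1
log2(873) = 9.7698
floor(log2(873)) = 9, so 9 + 1 = 10
Final answer: 10


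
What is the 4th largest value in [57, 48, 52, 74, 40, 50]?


Sort descending: [74, 57, 52, 50, 48, 40]
The 4th element (1-indexed) is at index 3.
Value = 50
Final answer: 50


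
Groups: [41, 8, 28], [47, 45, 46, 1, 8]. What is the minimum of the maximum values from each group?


Find max of each group:
  Group 1: [41, 8, 28] -> max = 41
  Group 2: [47, 45, 46, 1, 8] -> max = 47
Maxes: [41, 47]
Minimum of maxes = 41
Final answer: 41


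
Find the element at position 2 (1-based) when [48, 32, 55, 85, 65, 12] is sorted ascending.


Sort ascending: [12, 32, 48, 55, 65, 85]
The 2nd element (1-indexed) is at index 1.
Value = 32
Final answer: 32


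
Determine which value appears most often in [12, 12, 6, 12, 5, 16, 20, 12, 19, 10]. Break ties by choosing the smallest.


Count the frequency of each value:
  5 appears 1 time(s)
  6 appears 1 time(s)
  10 appears 1 time(s)
  12 appears 4 time(s)
  16 appears 1 time(s)
  19 appears 1 time(s)
  20 appears 1 time(s)
Maximum frequency is 4.
Only 12 reaches that frequency, so it is the mode.
Final answer: 12


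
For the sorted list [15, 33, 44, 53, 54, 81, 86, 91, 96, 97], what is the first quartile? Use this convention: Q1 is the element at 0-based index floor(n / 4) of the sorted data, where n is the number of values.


The list has n = 10 elements.
Q1 index = floor(10 / 4) = floor(2.5) = 2
Counting from index 0 in the sorted data, the element at index 2 is 44.
Final answer: 44


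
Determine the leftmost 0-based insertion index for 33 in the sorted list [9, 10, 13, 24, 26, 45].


List is sorted: [9, 10, 13, 24, 26, 45]
We need the leftmost position where 33 can be inserted, i.e. the first index whose element is >= 33 (or the end of the list if none is).
Binary search with low=0, high=6 (0-based indices):
  low=0, high=6, mid=3: a[3]=24 < 33, so low = 4
  low=4, high=6, mid=5: a[5]=45 >= 33, so high = 5
  low=4, high=5, mid=4: a[4]=26 < 33, so low = 5
Now low = high = 5, so the insertion index is 5.
Final answer: 5


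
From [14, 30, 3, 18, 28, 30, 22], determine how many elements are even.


Check each element:
  14 is even
  30 is even
  3 is odd
  18 is even
  28 is even
  30 is even
  22 is even
Evens: [14, 30, 18, 28, 30, 22]
Count of evens = 6
Final answer: 6


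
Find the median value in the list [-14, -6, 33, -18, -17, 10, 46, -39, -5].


First, sort the list: [-39, -18, -17, -14, -6, -5, 10, 33, 46]
The list has 9 elements (odd count).
The middle index is 4 (0-based), and the element there is -6.
Final answer: -6


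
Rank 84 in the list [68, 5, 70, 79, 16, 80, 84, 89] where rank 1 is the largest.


Sort descending: [89, 84, 80, 79, 70, 68, 16, 5]
Find 84 in the sorted list.
84 is at position 2.
Final answer: 2


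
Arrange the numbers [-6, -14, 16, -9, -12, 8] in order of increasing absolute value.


Compute absolute values:
  |-6| = 6
  |-14| = 14
  |16| = 16
  |-9| = 9
  |-12| = 12
  |8| = 8
Absolute values in increasing order: 6 < 8 < 9 < 12 < 14 < 16
Listing the original numbers in that order gives the answer.
Final answer: [-6, 8, -9, -12, -14, 16]


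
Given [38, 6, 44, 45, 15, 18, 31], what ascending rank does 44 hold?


Sort ascending: [6, 15, 18, 31, 38, 44, 45]
Find 44 in the sorted list.
44 is at position 6 (1-indexed).
Final answer: 6


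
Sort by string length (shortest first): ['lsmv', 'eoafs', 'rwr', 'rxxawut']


Compute lengths:
  'lsmv' has length 4
  'eoafs' has length 5
  'rwr' has length 3
  'rxxawut' has length 7
Lengths in increasing order: 3 < 4 < 5 < 7
Listing the words in that order gives the answer.
Final answer: ['rwr', 'lsmv', 'eoafs', 'rxxawut']


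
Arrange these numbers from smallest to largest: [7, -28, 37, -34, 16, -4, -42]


Original list: [7, -28, 37, -34, 16, -4, -42]
Repeatedly take the smallest remaining element:
  Remaining [7, -28, 37, -34, 16, -4, -42] -> smallest is -42
  Remaining [7, -28, 37, -34, 16, -4] -> smallest is -34
  Remaining [7, -28, 37, 16, -4] -> smallest is -28
  Remaining [7, 37, 16, -4] -> smallest is -4
  Remaining [7, 37, 16] -> smallest is 7
  Remaining [37, 16] -> smallest is 16
  Remaining [37] -> smallest is 37
Collecting the picks in order gives the sorted list.
Final answer: [-42, -34, -28, -4, 7, 16, 37]


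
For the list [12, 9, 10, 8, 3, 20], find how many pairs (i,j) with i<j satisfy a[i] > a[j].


For each element, count the later elements that are smaller than it:
  12 (index 0): smaller elements after it = [9, 10, 8, 3] -> 4
  9 (index 1): smaller elements after it = [8, 3] -> 2
  10 (index 2): smaller elements after it = [8, 3] -> 2
  8 (index 3): smaller elements after it = [3] -> 1
  3 (index 4): smaller elements after it = [] -> 0
Total inversions = 4 + 2 + 2 + 1 + 0 = 9
Final answer: 9


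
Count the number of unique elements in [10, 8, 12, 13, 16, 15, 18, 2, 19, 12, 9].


List all unique values:
Distinct values: [2, 8, 9, 10, 12, 13, 15, 16, 18, 19]
Count = 10
Final answer: 10


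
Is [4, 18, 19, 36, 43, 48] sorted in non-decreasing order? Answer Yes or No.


Check consecutive pairs:
  4 <= 18? True
  18 <= 19? True
  19 <= 36? True
  36 <= 43? True
  43 <= 48? True
Every consecutive pair is in order, so the list is non-decreasing.
Final answer: Yes


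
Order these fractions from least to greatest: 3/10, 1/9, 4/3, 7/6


Convert to decimal for comparison:
  3/10 = 0.3
  1/9 = 0.1111
  4/3 = 1.3333
  7/6 = 1.1667
Decimals in increasing order: 0.1111 < 0.3 < 1.1667 < 1.3333
Writing each back as its fraction gives the sorted order.
Final answer: 1/9, 3/10, 7/6, 4/3


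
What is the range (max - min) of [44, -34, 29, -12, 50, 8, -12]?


Maximum value: 50
Minimum value: -34
Range = 50 - (-34) = 84
Final answer: 84


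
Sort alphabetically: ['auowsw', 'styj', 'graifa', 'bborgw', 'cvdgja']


Compare strings character by character (the first differing letter decides):
  'auowsw' < 'bborgw' since 'a' < 'b' at position 1
  'bborgw' < 'cvdgja' since 'b' < 'c' at position 1
  'cvdgja' < 'graifa' since 'c' < 'g' at position 1
  'graifa' < 'styj' since 'g' < 's' at position 1
Chaining these comparisons gives the alphabetical order.
Final answer: ['auowsw', 'bborgw', 'cvdgja', 'graifa', 'styj']


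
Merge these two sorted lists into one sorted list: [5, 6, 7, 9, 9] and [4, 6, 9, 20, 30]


List A: [5, 6, 7, 9, 9]
List B: [4, 6, 9, 20, 30]
Repeatedly compare the front elements and take the smaller:
  5 vs 4 -> take 4
  5 vs 6 -> take 5
  6 vs 6 -> take 6
  7 vs 6 -> take 6
  7 vs 9 -> take 7
  9 vs 9 -> take 9
  9 vs 9 -> take 9
  A is exhausted; append the rest of B: [9, 20, 30]
Final answer: [4, 5, 6, 6, 7, 9, 9, 9, 20, 30]


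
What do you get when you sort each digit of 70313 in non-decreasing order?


The number 70313 has digits: 7, 0, 3, 1, 3
Sorted: 0, 1, 3, 3, 7
Joining the sorted digits gives the result.
Final answer: 01337


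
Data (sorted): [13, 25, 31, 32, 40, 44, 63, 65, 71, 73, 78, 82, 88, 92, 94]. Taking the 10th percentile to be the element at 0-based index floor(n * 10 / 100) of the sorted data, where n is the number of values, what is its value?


The dataset has n = 15 elements.
Index = floor(15 * 10 / 100) = floor(150 / 100) = floor(1.5) = 1
Counting from index 0 in the sorted data, the element at index 1 is 25.
Final answer: 25


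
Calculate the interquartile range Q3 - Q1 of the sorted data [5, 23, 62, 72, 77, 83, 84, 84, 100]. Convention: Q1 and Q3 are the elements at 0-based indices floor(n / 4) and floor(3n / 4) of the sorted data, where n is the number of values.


The data has n = 9 elements.
Q1 index = floor(9 / 4) = floor(2.25) = 2; Q3 index = floor(3 * 9 / 4) = floor(6.75) = 6
Q1 = element at index 2 = 62
Q3 = element at index 6 = 84
IQR = 84 - 62 = 22
Final answer: 22


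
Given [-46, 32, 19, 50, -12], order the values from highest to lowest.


Original list: [-46, 32, 19, 50, -12]
Repeatedly take the largest remaining element:
  Remaining [-46, 32, 19, 50, -12] -> largest is 50
  Remaining [-46, 32, 19, -12] -> largest is 32
  Remaining [-46, 19, -12] -> largest is 19
  Remaining [-46, -12] -> largest is -12
  Remaining [-46] -> largest is -46
Collecting the picks in order gives the descending list.
Final answer: [50, 32, 19, -12, -46]


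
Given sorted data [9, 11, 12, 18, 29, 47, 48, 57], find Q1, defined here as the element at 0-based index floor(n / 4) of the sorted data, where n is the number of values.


The list has n = 8 elements.
Q1 index = floor(8 / 4) = floor(2) = 2
Counting from index 0 in the sorted data, the element at index 2 is 12.
Final answer: 12


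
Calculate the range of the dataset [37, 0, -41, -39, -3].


Maximum value: 37
Minimum value: -41
Range = 37 - (-41) = 78
Final answer: 78


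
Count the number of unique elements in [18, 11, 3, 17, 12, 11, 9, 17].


List all unique values:
Distinct values: [3, 9, 11, 12, 17, 18]
Count = 6
Final answer: 6


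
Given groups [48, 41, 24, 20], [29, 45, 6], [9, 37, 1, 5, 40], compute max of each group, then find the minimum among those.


Find max of each group:
  Group 1: [48, 41, 24, 20] -> max = 48
  Group 2: [29, 45, 6] -> max = 45
  Group 3: [9, 37, 1, 5, 40] -> max = 40
Maxes: [48, 45, 40]
Minimum of maxes = 40
Final answer: 40


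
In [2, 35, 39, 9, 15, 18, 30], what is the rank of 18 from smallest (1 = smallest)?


Sort ascending: [2, 9, 15, 18, 30, 35, 39]
Find 18 in the sorted list.
18 is at position 4 (1-indexed).
Final answer: 4


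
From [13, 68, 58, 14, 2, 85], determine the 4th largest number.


Sort descending: [85, 68, 58, 14, 13, 2]
The 4th element (1-indexed) is at index 3.
Value = 14
Final answer: 14


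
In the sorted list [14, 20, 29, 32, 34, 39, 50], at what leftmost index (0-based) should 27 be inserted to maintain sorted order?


List is sorted: [14, 20, 29, 32, 34, 39, 50]
We need the leftmost position where 27 can be inserted, i.e. the first index whose element is >= 27 (or the end of the list if none is).
Binary search with low=0, high=7 (0-based indices):
  low=0, high=7, mid=3: a[3]=32 >= 27, so high = 3
  low=0, high=3, mid=1: a[1]=20 < 27, so low = 2
  low=2, high=3, mid=2: a[2]=29 >= 27, so high = 2
Now low = high = 2, so the insertion index is 2.
Final answer: 2


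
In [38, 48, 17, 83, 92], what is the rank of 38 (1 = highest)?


Sort descending: [92, 83, 48, 38, 17]
Find 38 in the sorted list.
38 is at position 4.
Final answer: 4


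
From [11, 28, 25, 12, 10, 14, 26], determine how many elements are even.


Check each element:
  11 is odd
  28 is even
  25 is odd
  12 is even
  10 is even
  14 is even
  26 is even
Evens: [28, 12, 10, 14, 26]
Count of evens = 5
Final answer: 5


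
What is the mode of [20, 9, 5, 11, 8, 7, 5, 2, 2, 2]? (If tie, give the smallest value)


Count the frequency of each value:
  2 appears 3 time(s)
  5 appears 2 time(s)
  7 appears 1 time(s)
  8 appears 1 time(s)
  9 appears 1 time(s)
  11 appears 1 time(s)
  20 appears 1 time(s)
Maximum frequency is 3.
Only 2 reaches that frequency, so it is the mode.
Final answer: 2


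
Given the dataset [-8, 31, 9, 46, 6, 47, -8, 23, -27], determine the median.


First, sort the list: [-27, -8, -8, 6, 9, 23, 31, 46, 47]
The list has 9 elements (odd count).
The middle index is 4 (0-based), and the element there is 9.
Final answer: 9


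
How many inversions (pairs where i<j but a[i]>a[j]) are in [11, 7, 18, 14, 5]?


For each element, count the later elements that are smaller than it:
  11 (index 0): smaller elements after it = [7, 5] -> 2
  7 (index 1): smaller elements after it = [5] -> 1
  18 (index 2): smaller elements after it = [14, 5] -> 2
  14 (index 3): smaller elements after it = [5] -> 1
Total inversions = 2 + 1 + 2 + 1 = 6
Final answer: 6


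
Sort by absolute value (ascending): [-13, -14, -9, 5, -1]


Compute absolute values:
  |-13| = 13
  |-14| = 14
  |-9| = 9
  |5| = 5
  |-1| = 1
Absolute values in increasing order: 1 < 5 < 9 < 13 < 14
Listing the original numbers in that order gives the answer.
Final answer: [-1, 5, -9, -13, -14]


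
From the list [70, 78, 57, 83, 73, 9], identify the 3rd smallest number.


Sort ascending: [9, 57, 70, 73, 78, 83]
The 3rd element (1-indexed) is at index 2.
Value = 70
Final answer: 70


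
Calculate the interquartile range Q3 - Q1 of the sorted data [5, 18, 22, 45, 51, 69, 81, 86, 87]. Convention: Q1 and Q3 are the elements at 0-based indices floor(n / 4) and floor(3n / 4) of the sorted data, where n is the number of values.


The data has n = 9 elements.
Q1 index = floor(9 / 4) = floor(2.25) = 2; Q3 index = floor(3 * 9 / 4) = floor(6.75) = 6
Q1 = element at index 2 = 22
Q3 = element at index 6 = 81
IQR = 81 - 22 = 59
Final answer: 59


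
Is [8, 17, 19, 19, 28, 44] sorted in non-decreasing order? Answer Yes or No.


Check consecutive pairs:
  8 <= 17? True
  17 <= 19? True
  19 <= 19? True
  19 <= 28? True
  28 <= 44? True
Every consecutive pair is in order, so the list is non-decreasing.
Final answer: Yes


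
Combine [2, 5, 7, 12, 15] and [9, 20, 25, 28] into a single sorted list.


List A: [2, 5, 7, 12, 15]
List B: [9, 20, 25, 28]
Repeatedly compare the front elements and take the smaller:
  2 vs 9 -> take 2
  5 vs 9 -> take 5
  7 vs 9 -> take 7
  12 vs 9 -> take 9
  12 vs 20 -> take 12
  15 vs 20 -> take 15
  A is exhausted; append the rest of B: [20, 25, 28]
Final answer: [2, 5, 7, 9, 12, 15, 20, 25, 28]


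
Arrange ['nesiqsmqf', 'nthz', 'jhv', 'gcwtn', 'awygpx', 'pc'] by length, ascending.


Compute lengths:
  'nesiqsmqf' has length 9
  'nthz' has length 4
  'jhv' has length 3
  'gcwtn' has length 5
  'awygpx' has length 6
  'pc' has length 2
Lengths in increasing order: 2 < 3 < 4 < 5 < 6 < 9
Listing the words in that order gives the answer.
Final answer: ['pc', 'jhv', 'nthz', 'gcwtn', 'awygpx', 'nesiqsmqf']


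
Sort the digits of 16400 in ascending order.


The number 16400 has digits: 1, 6, 4, 0, 0
Sorted: 0, 0, 1, 4, 6
Joining the sorted digits gives the result.
Final answer: 00146


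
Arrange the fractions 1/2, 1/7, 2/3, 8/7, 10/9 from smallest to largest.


Convert to decimal for comparison:
  1/2 = 0.5
  1/7 = 0.1429
  2/3 = 0.6667
  8/7 = 1.1429
  10/9 = 1.1111
Decimals in increasing order: 0.1429 < 0.5 < 0.6667 < 1.1111 < 1.1429
Writing each back as its fraction gives the sorted order.
Final answer: 1/7, 1/2, 2/3, 10/9, 8/7


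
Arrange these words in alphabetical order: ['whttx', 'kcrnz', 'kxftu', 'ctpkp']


Compare strings character by character (the first differing letter decides):
  'ctpkp' < 'kcrnz' since 'c' < 'k' at position 1
  'kcrnz' < 'kxftu' since 'c' < 'x' at position 2
  'kxftu' < 'whttx' since 'k' < 'w' at position 1
Chaining these comparisons gives the alphabetical order.
Final answer: ['ctpkp', 'kcrnz', 'kxftu', 'whttx']


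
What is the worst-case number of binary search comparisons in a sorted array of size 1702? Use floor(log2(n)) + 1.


Binary search halves the search space each step.
Maximum comparisons = floor(log2(1702)) + 1
log2(1702) = 10.733
floor(log2(1702)) = 10, so 10 + 1 = 11
Final answer: 11


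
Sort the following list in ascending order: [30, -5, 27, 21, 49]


Original list: [30, -5, 27, 21, 49]
Repeatedly take the smallest remaining element:
  Remaining [30, -5, 27, 21, 49] -> smallest is -5
  Remaining [30, 27, 21, 49] -> smallest is 21
  Remaining [30, 27, 49] -> smallest is 27
  Remaining [30, 49] -> smallest is 30
  Remaining [49] -> smallest is 49
Collecting the picks in order gives the sorted list.
Final answer: [-5, 21, 27, 30, 49]


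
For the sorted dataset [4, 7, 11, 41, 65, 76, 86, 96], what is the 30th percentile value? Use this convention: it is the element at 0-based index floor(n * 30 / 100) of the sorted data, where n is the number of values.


The dataset has n = 8 elements.
Index = floor(8 * 30 / 100) = floor(240 / 100) = floor(2.4) = 2
Counting from index 0 in the sorted data, the element at index 2 is 11.
Final answer: 11


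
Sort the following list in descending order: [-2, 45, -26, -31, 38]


Original list: [-2, 45, -26, -31, 38]
Repeatedly take the largest remaining element:
  Remaining [-2, 45, -26, -31, 38] -> largest is 45
  Remaining [-2, -26, -31, 38] -> largest is 38
  Remaining [-2, -26, -31] -> largest is -2
  Remaining [-26, -31] -> largest is -26
  Remaining [-31] -> largest is -31
Collecting the picks in order gives the descending list.
Final answer: [45, 38, -2, -26, -31]


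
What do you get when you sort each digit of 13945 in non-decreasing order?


The number 13945 has digits: 1, 3, 9, 4, 5
Sorted: 1, 3, 4, 5, 9
Joining the sorted digits gives the result.
Final answer: 13459


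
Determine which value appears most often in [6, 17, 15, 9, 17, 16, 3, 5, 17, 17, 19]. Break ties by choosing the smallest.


Count the frequency of each value:
  3 appears 1 time(s)
  5 appears 1 time(s)
  6 appears 1 time(s)
  9 appears 1 time(s)
  15 appears 1 time(s)
  16 appears 1 time(s)
  17 appears 4 time(s)
  19 appears 1 time(s)
Maximum frequency is 4.
Only 17 reaches that frequency, so it is the mode.
Final answer: 17


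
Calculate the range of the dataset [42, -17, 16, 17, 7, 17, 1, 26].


Maximum value: 42
Minimum value: -17
Range = 42 - (-17) = 59
Final answer: 59


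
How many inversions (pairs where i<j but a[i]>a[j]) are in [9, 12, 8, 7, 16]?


For each element, count the later elements that are smaller than it:
  9 (index 0): smaller elements after it = [8, 7] -> 2
  12 (index 1): smaller elements after it = [8, 7] -> 2
  8 (index 2): smaller elements after it = [7] -> 1
  7 (index 3): smaller elements after it = [] -> 0
Total inversions = 2 + 2 + 1 + 0 = 5
Final answer: 5


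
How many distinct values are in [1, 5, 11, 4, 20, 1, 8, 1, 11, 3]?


List all unique values:
Distinct values: [1, 3, 4, 5, 8, 11, 20]
Count = 7
Final answer: 7


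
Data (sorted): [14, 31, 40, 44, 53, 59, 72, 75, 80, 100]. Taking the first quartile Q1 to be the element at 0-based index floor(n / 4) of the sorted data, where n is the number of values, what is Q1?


The list has n = 10 elements.
Q1 index = floor(10 / 4) = floor(2.5) = 2
Counting from index 0 in the sorted data, the element at index 2 is 40.
Final answer: 40


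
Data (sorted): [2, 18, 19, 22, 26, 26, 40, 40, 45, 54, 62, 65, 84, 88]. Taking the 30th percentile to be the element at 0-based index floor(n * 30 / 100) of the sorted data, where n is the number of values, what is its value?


The dataset has n = 14 elements.
Index = floor(14 * 30 / 100) = floor(420 / 100) = floor(4.2) = 4
Counting from index 0 in the sorted data, the element at index 4 is 26.
Final answer: 26


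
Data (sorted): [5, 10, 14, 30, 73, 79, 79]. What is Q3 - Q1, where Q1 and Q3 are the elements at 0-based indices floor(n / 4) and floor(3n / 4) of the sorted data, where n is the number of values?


The data has n = 7 elements.
Q1 index = floor(7 / 4) = floor(1.75) = 1; Q3 index = floor(3 * 7 / 4) = floor(5.25) = 5
Q1 = element at index 1 = 10
Q3 = element at index 5 = 79
IQR = 79 - 10 = 69
Final answer: 69


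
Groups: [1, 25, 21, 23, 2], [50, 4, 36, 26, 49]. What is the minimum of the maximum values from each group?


Find max of each group:
  Group 1: [1, 25, 21, 23, 2] -> max = 25
  Group 2: [50, 4, 36, 26, 49] -> max = 50
Maxes: [25, 50]
Minimum of maxes = 25
Final answer: 25


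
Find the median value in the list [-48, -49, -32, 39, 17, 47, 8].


First, sort the list: [-49, -48, -32, 8, 17, 39, 47]
The list has 7 elements (odd count).
The middle index is 3 (0-based), and the element there is 8.
Final answer: 8


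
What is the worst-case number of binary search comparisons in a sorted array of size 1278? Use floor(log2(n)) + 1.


Binary search halves the search space each step.
Maximum comparisons = floor(log2(1278)) + 1
log2(1278) = 10.3197
floor(log2(1278)) = 10, so 10 + 1 = 11
Final answer: 11


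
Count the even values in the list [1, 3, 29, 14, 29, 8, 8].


Check each element:
  1 is odd
  3 is odd
  29 is odd
  14 is even
  29 is odd
  8 is even
  8 is even
Evens: [14, 8, 8]
Count of evens = 3
Final answer: 3


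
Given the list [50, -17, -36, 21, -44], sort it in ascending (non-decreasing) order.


Original list: [50, -17, -36, 21, -44]
Repeatedly take the smallest remaining element:
  Remaining [50, -17, -36, 21, -44] -> smallest is -44
  Remaining [50, -17, -36, 21] -> smallest is -36
  Remaining [50, -17, 21] -> smallest is -17
  Remaining [50, 21] -> smallest is 21
  Remaining [50] -> smallest is 50
Collecting the picks in order gives the sorted list.
Final answer: [-44, -36, -17, 21, 50]


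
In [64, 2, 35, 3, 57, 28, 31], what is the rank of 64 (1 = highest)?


Sort descending: [64, 57, 35, 31, 28, 3, 2]
Find 64 in the sorted list.
64 is at position 1.
Final answer: 1


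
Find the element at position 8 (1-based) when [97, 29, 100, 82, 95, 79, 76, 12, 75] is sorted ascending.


Sort ascending: [12, 29, 75, 76, 79, 82, 95, 97, 100]
The 8th element (1-indexed) is at index 7.
Value = 97
Final answer: 97


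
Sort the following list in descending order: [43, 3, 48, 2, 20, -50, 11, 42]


Original list: [43, 3, 48, 2, 20, -50, 11, 42]
Repeatedly take the largest remaining element:
  Remaining [43, 3, 48, 2, 20, -50, 11, 42] -> largest is 48
  Remaining [43, 3, 2, 20, -50, 11, 42] -> largest is 43
  Remaining [3, 2, 20, -50, 11, 42] -> largest is 42
  Remaining [3, 2, 20, -50, 11] -> largest is 20
  Remaining [3, 2, -50, 11] -> largest is 11
  Remaining [3, 2, -50] -> largest is 3
  Remaining [2, -50] -> largest is 2
  Remaining [-50] -> largest is -50
Collecting the picks in order gives the descending list.
Final answer: [48, 43, 42, 20, 11, 3, 2, -50]


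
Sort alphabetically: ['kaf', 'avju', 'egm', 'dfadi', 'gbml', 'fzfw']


Compare strings character by character (the first differing letter decides):
  'avju' < 'dfadi' since 'a' < 'd' at position 1
  'dfadi' < 'egm' since 'd' < 'e' at position 1
  'egm' < 'fzfw' since 'e' < 'f' at position 1
  'fzfw' < 'gbml' since 'f' < 'g' at position 1
  'gbml' < 'kaf' since 'g' < 'k' at position 1
Chaining these comparisons gives the alphabetical order.
Final answer: ['avju', 'dfadi', 'egm', 'fzfw', 'gbml', 'kaf']


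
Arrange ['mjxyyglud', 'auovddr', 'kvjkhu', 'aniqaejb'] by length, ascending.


Compute lengths:
  'mjxyyglud' has length 9
  'auovddr' has length 7
  'kvjkhu' has length 6
  'aniqaejb' has length 8
Lengths in increasing order: 6 < 7 < 8 < 9
Listing the words in that order gives the answer.
Final answer: ['kvjkhu', 'auovddr', 'aniqaejb', 'mjxyyglud']


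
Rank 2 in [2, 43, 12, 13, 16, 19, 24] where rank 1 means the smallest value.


Sort ascending: [2, 12, 13, 16, 19, 24, 43]
Find 2 in the sorted list.
2 is at position 1 (1-indexed).
Final answer: 1


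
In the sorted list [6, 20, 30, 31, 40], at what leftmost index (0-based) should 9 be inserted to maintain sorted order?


List is sorted: [6, 20, 30, 31, 40]
We need the leftmost position where 9 can be inserted, i.e. the first index whose element is >= 9 (or the end of the list if none is).
Binary search with low=0, high=5 (0-based indices):
  low=0, high=5, mid=2: a[2]=30 >= 9, so high = 2
  low=0, high=2, mid=1: a[1]=20 >= 9, so high = 1
  low=0, high=1, mid=0: a[0]=6 < 9, so low = 1
Now low = high = 1, so the insertion index is 1.
Final answer: 1


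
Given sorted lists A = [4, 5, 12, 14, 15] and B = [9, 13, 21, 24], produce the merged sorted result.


List A: [4, 5, 12, 14, 15]
List B: [9, 13, 21, 24]
Repeatedly compare the front elements and take the smaller:
  4 vs 9 -> take 4
  5 vs 9 -> take 5
  12 vs 9 -> take 9
  12 vs 13 -> take 12
  14 vs 13 -> take 13
  14 vs 21 -> take 14
  15 vs 21 -> take 15
  A is exhausted; append the rest of B: [21, 24]
Final answer: [4, 5, 9, 12, 13, 14, 15, 21, 24]


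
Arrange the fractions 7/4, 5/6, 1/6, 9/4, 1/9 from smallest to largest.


Convert to decimal for comparison:
  7/4 = 1.75
  5/6 = 0.8333
  1/6 = 0.1667
  9/4 = 2.25
  1/9 = 0.1111
Decimals in increasing order: 0.1111 < 0.1667 < 0.8333 < 1.75 < 2.25
Writing each back as its fraction gives the sorted order.
Final answer: 1/9, 1/6, 5/6, 7/4, 9/4


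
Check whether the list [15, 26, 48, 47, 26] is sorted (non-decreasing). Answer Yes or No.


Check consecutive pairs:
  15 <= 26? True
  26 <= 48? True
  48 <= 47? False
  47 <= 26? False
2 consecutive pair(s) are out of order, so the list is not sorted.
Final answer: No


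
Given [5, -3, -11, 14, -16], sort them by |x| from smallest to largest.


Compute absolute values:
  |5| = 5
  |-3| = 3
  |-11| = 11
  |14| = 14
  |-16| = 16
Absolute values in increasing order: 3 < 5 < 11 < 14 < 16
Listing the original numbers in that order gives the answer.
Final answer: [-3, 5, -11, 14, -16]


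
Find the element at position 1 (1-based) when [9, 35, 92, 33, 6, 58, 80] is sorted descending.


Sort descending: [92, 80, 58, 35, 33, 9, 6]
The 1st element (1-indexed) is at index 0.
Value = 92
Final answer: 92


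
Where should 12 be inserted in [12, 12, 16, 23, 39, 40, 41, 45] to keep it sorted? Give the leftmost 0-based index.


List is sorted: [12, 12, 16, 23, 39, 40, 41, 45]
We need the leftmost position where 12 can be inserted, i.e. the first index whose element is >= 12 (or the end of the list if none is).
Binary search with low=0, high=8 (0-based indices):
  low=0, high=8, mid=4: a[4]=39 >= 12, so high = 4
  low=0, high=4, mid=2: a[2]=16 >= 12, so high = 2
  low=0, high=2, mid=1: a[1]=12 >= 12, so high = 1
  low=0, high=1, mid=0: a[0]=12 >= 12, so high = 0
Now low = high = 0, so the insertion index is 0.
Final answer: 0


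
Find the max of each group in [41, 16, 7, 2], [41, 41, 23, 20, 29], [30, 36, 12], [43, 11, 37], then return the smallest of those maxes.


Find max of each group:
  Group 1: [41, 16, 7, 2] -> max = 41
  Group 2: [41, 41, 23, 20, 29] -> max = 41
  Group 3: [30, 36, 12] -> max = 36
  Group 4: [43, 11, 37] -> max = 43
Maxes: [41, 41, 36, 43]
Minimum of maxes = 36
Final answer: 36


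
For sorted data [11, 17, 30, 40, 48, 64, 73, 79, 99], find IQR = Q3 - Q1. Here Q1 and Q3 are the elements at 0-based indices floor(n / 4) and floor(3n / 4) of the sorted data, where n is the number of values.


The data has n = 9 elements.
Q1 index = floor(9 / 4) = floor(2.25) = 2; Q3 index = floor(3 * 9 / 4) = floor(6.75) = 6
Q1 = element at index 2 = 30
Q3 = element at index 6 = 73
IQR = 73 - 30 = 43
Final answer: 43


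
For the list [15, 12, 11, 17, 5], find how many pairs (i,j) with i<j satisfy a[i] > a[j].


For each element, count the later elements that are smaller than it:
  15 (index 0): smaller elements after it = [12, 11, 5] -> 3
  12 (index 1): smaller elements after it = [11, 5] -> 2
  11 (index 2): smaller elements after it = [5] -> 1
  17 (index 3): smaller elements after it = [5] -> 1
Total inversions = 3 + 2 + 1 + 1 = 7
Final answer: 7


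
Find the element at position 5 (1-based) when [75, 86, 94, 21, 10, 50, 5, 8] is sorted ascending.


Sort ascending: [5, 8, 10, 21, 50, 75, 86, 94]
The 5th element (1-indexed) is at index 4.
Value = 50
Final answer: 50


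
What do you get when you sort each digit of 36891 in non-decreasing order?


The number 36891 has digits: 3, 6, 8, 9, 1
Sorted: 1, 3, 6, 8, 9
Joining the sorted digits gives the result.
Final answer: 13689


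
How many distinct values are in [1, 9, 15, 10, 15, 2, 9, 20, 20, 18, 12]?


List all unique values:
Distinct values: [1, 2, 9, 10, 12, 15, 18, 20]
Count = 8
Final answer: 8


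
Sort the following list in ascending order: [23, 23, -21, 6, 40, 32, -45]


Original list: [23, 23, -21, 6, 40, 32, -45]
Repeatedly take the smallest remaining element:
  Remaining [23, 23, -21, 6, 40, 32, -45] -> smallest is -45
  Remaining [23, 23, -21, 6, 40, 32] -> smallest is -21
  Remaining [23, 23, 6, 40, 32] -> smallest is 6
  Remaining [23, 23, 40, 32] -> smallest is 23
  Remaining [23, 40, 32] -> smallest is 23
  Remaining [40, 32] -> smallest is 32
  Remaining [40] -> smallest is 40
Collecting the picks in order gives the sorted list.
Final answer: [-45, -21, 6, 23, 23, 32, 40]


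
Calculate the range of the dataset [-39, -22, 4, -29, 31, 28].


Maximum value: 31
Minimum value: -39
Range = 31 - (-39) = 70
Final answer: 70


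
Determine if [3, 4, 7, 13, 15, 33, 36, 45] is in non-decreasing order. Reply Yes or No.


Check consecutive pairs:
  3 <= 4? True
  4 <= 7? True
  7 <= 13? True
  13 <= 15? True
  15 <= 33? True
  33 <= 36? True
  36 <= 45? True
Every consecutive pair is in order, so the list is non-decreasing.
Final answer: Yes


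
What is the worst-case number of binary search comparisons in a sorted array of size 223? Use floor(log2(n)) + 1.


Binary search halves the search space each step.
Maximum comparisons = floor(log2(223)) + 1
log2(223) = 7.8009
floor(log2(223)) = 7, so 7 + 1 = 8
Final answer: 8
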